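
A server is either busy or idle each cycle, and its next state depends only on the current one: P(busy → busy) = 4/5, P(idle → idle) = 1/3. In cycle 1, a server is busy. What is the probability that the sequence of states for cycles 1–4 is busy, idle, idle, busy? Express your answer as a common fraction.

Cycle 1 is given. For each transition, use the conditional probability from the current state:
P(idle | busy) = 1/5; P(idle | idle) = 1/3; P(busy | idle) = 2/3.
P = 1/5 × 1/3 × 2/3 = 2/45.

2/45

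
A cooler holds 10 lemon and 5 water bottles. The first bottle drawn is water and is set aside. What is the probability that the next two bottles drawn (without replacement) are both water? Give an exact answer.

6/91

With the first bottle removed, 4 water remain out of 14.
P = 4/14 × 3/13 = 12/182 = 6/91.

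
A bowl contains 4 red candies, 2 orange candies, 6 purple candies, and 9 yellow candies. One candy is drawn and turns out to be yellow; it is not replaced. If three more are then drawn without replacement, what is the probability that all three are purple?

With the first candy removed, 6 purple remain out of 20.
P = 6/20 × 5/19 × 4/18 = 120/6840 = 1/57.

1/57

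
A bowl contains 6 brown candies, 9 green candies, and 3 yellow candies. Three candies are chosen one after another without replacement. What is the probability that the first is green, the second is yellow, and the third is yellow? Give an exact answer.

3/272

Chain rule:
P = 9/18 × 3/17 × 2/16 = 54/4896 = 3/272.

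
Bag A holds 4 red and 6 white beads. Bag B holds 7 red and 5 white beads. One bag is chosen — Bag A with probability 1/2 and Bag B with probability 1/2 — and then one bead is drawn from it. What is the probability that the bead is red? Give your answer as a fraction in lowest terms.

From Bag A: P(red) = 4/10.
From Bag B: P(red) = 7/12.
Total probability = (1/2)(4/10) + (1/2)(7/12) = 59/120.

59/120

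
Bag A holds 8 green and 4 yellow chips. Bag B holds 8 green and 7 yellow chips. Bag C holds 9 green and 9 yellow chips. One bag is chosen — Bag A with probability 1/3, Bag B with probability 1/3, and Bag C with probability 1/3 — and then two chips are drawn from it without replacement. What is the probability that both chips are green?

866/2805

From Bag A: P(both green) = (8/12)(7/11) = 14/33.
From Bag B: P(both green) = (8/15)(7/14) = 4/15.
From Bag C: P(both green) = (9/18)(8/17) = 4/17.
Total probability = (1/3)(14/33) + (1/3)(4/15) + (1/3)(4/17) = 866/2805.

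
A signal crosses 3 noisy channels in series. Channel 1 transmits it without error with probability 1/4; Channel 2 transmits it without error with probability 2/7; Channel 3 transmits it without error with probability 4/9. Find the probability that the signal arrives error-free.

The events are sequential, so multiply the conditional probabilities:
P = 1/4 × 2/7 × 4/9 = 8/252 = 2/63.

2/63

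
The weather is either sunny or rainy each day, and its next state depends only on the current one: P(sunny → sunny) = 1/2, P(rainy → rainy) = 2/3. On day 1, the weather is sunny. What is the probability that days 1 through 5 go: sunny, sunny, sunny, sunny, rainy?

1/16

Day 1 is given. For each transition, use the conditional probability from the current state:
P(sunny | sunny) = 1/2; P(sunny | sunny) = 1/2; P(sunny | sunny) = 1/2; P(rainy | sunny) = 1/2.
P = 1/2 × 1/2 × 1/2 × 1/2 = 1/16.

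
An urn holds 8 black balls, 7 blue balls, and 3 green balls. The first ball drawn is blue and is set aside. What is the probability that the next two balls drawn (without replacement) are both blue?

With the first ball removed, 6 blue remain out of 17.
P = 6/17 × 5/16 = 30/272 = 15/136.

15/136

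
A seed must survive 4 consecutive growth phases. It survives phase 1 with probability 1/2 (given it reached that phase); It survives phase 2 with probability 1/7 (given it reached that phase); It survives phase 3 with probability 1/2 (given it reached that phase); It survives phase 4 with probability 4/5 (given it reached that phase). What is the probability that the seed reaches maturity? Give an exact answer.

1/35

The events are sequential, so multiply the conditional probabilities:
P = 1/2 × 1/7 × 1/2 × 4/5 = 4/140 = 1/35.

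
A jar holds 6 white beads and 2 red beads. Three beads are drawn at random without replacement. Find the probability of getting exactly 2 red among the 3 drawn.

One ordering (red drawn first) has probability 2/8 × 1/7 × 6/6 = 12/336 = 1/28.
There are C(3,2) = 3 such orderings, each equally likely, so P = 3 × 1/28 = 3/28.

3/28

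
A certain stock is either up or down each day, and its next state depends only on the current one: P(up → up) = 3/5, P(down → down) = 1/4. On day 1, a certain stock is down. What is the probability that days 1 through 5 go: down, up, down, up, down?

Day 1 is given. For each transition, use the conditional probability from the current state:
P(up | down) = 3/4; P(down | up) = 2/5; P(up | down) = 3/4; P(down | up) = 2/5.
P = 3/4 × 2/5 × 3/4 × 2/5 = 36/400 = 9/100.

9/100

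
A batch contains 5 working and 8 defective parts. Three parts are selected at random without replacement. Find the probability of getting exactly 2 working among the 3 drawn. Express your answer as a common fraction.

40/143

One ordering (working drawn first) has probability 5/13 × 4/12 × 8/11 = 160/1716 = 40/429.
There are C(3,2) = 3 such orderings, each equally likely, so P = 3 × 40/429 = 40/143.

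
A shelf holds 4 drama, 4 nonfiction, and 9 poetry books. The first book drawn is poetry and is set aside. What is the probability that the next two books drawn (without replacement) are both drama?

1/20

With the first book removed, 4 drama remain out of 16.
P = 4/16 × 3/15 = 12/240 = 1/20.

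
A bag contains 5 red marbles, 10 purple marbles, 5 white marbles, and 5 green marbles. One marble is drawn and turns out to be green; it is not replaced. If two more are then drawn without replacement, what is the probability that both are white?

5/138

After the first draw, 5 of the remaining 24 marbles are white.
P = 5/24 × 4/23 = 20/552 = 5/138.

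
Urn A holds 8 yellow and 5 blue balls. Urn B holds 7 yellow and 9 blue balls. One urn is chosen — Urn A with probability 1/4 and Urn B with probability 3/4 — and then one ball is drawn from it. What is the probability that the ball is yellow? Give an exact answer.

401/832

From Urn A: P(yellow) = 8/13.
From Urn B: P(yellow) = 7/16.
Total probability = (1/4)(8/13) + (3/4)(7/16) = 401/832.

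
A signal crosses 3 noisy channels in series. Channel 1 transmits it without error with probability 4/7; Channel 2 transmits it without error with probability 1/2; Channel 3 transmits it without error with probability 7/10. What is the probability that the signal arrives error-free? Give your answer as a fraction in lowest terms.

Each stage is reached only if all earlier stages succeed, so
P = 4/7 × 1/2 × 7/10 = 28/140 = 1/5.

1/5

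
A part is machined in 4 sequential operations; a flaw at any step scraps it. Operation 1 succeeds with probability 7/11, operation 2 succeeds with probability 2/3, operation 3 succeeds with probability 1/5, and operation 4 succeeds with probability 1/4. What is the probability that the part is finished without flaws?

7/330

Each stage is reached only if all earlier stages succeed, so
P = 7/11 × 2/3 × 1/5 × 1/4 = 14/660 = 7/330.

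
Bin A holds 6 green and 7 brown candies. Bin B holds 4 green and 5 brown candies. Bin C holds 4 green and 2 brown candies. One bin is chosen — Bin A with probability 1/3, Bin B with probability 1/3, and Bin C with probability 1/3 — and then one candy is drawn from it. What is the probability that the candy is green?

184/351

From Bin A: P(green) = 6/13.
From Bin B: P(green) = 4/9.
From Bin C: P(green) = 4/6.
Total probability = (1/3)(6/13) + (1/3)(4/9) + (1/3)(4/6) = 184/351.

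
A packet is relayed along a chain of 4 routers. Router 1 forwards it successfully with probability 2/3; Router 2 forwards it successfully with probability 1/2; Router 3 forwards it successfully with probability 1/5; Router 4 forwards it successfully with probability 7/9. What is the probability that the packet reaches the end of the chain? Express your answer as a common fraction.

The events are sequential, so multiply the conditional probabilities:
P = 2/3 × 1/2 × 1/5 × 7/9 = 14/270 = 7/135.

7/135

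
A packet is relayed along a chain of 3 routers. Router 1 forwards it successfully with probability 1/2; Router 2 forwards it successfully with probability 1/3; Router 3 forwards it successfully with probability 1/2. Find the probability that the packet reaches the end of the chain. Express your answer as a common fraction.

1/12

The events are sequential, so multiply the conditional probabilities:
P = 1/2 × 1/3 × 1/2 = 1/12.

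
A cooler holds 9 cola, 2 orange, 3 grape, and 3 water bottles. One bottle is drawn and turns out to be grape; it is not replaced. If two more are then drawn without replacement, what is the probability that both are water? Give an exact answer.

With the first bottle removed, 3 water remain out of 16.
P = 3/16 × 2/15 = 6/240 = 1/40.

1/40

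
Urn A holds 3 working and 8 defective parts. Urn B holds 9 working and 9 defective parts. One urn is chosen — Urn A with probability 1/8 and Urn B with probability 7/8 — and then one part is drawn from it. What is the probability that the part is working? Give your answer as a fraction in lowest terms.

83/176

From Urn A: P(working) = 3/11.
From Urn B: P(working) = 9/18.
Total probability = (1/8)(3/11) + (7/8)(9/18) = 83/176.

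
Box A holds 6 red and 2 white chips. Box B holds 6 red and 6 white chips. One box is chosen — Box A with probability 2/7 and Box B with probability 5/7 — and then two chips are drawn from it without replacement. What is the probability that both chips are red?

From Box A: P(both red) = (6/8)(5/7) = 15/28.
From Box B: P(both red) = (6/12)(5/11) = 5/22.
Total probability = (2/7)(15/28) + (5/7)(5/22) = 170/539.

170/539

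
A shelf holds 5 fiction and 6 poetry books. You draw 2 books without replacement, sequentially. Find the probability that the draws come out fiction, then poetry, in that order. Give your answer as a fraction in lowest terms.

Chain rule:
P = 5/11 × 6/10 = 30/110 = 3/11.

3/11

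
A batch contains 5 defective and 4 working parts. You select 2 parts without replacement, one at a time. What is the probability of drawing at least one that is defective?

5/6

P(no defective) = 4/9 × 3/8 = 12/72 = 1/6.
P(at least one) = 1 − 1/6 = 5/6.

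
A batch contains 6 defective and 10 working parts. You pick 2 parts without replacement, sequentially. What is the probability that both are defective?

1/8

P(all defective) = 6/16 × 5/15 = 30/240 = 1/8.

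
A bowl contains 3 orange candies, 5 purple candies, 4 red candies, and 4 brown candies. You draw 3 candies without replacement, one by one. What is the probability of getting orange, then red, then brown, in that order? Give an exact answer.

Multiply the probability of each draw given the previous ones:
P = 3/16 × 4/15 × 4/14 = 48/3360 = 1/70.

1/70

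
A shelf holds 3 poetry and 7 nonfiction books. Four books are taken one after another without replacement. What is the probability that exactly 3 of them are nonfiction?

1/2

One ordering (nonfiction drawn first) has probability 7/10 × 6/9 × 5/8 × 3/7 = 630/5040 = 1/8.
There are C(4,3) = 4 such orderings, each equally likely, so P = 4 × 1/8 = 1/2.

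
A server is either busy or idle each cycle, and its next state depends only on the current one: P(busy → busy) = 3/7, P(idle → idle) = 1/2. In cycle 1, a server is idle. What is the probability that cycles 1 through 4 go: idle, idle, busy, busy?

Cycle 1 is given. For each transition, use the conditional probability from the current state:
P(idle | idle) = 1/2; P(busy | idle) = 1/2; P(busy | busy) = 3/7.
P = 1/2 × 1/2 × 3/7 = 3/28.

3/28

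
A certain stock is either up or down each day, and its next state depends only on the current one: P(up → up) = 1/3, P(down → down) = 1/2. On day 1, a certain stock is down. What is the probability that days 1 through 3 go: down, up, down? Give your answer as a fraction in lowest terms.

Day 1 is given. For each transition, use the conditional probability from the current state:
P(up | down) = 1/2; P(down | up) = 2/3.
P = 1/2 × 2/3 = 2/6 = 1/3.

1/3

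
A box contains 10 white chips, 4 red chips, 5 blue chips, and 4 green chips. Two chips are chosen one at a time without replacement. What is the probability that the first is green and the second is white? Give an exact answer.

Multiply the probability of each draw given the previous ones:
P = 4/23 × 10/22 = 40/506 = 20/253.

20/253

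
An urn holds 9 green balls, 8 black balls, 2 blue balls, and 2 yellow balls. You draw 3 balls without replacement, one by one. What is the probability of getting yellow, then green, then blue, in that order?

Chain rule:
P = 2/21 × 9/20 × 2/19 = 36/7980 = 3/665.

3/665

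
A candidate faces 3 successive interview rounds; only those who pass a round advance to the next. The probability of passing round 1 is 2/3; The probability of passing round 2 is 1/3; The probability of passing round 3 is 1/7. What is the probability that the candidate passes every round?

Each stage is reached only if all earlier stages succeed, so
P = 2/3 × 1/3 × 1/7 = 2/63.

2/63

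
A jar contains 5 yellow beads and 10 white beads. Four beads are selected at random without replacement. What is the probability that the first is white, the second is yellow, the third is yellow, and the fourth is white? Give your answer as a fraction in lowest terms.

5/91

Each draw changes the counts, so multiply the conditional probabilities along the sequence:
P = 10/15 × 5/14 × 4/13 × 9/12 = 1800/32760 = 5/91.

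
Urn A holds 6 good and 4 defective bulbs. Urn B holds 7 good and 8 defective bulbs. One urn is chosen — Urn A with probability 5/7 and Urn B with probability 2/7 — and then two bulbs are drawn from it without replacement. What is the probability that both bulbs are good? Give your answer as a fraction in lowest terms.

From Urn A: P(both good) = (6/10)(5/9) = 1/3.
From Urn B: P(both good) = (7/15)(6/14) = 1/5.
Total probability = (5/7)(1/3) + (2/7)(1/5) = 31/105.

31/105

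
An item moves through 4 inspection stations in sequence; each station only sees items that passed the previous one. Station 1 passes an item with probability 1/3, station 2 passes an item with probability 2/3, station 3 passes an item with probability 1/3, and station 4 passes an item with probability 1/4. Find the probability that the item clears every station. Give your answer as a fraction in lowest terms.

1/54

Each stage is reached only if all earlier stages succeed, so
P = 1/3 × 2/3 × 1/3 × 1/4 = 2/108 = 1/54.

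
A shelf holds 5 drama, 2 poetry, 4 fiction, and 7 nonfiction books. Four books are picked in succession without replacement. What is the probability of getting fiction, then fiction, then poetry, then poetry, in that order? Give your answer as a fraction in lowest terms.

Each draw changes the counts, so multiply the conditional probabilities along the sequence:
P = 4/18 × 3/17 × 2/16 × 1/15 = 24/73440 = 1/3060.

1/3060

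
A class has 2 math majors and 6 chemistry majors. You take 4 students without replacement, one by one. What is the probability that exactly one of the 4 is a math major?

4/7

One ordering (a math major drawn first) has probability 2/8 × 6/7 × 5/6 × 4/5 = 240/1680 = 1/7.
There are C(4,1) = 4 such orderings, each equally likely, so P = 4 × 1/7 = 4/7.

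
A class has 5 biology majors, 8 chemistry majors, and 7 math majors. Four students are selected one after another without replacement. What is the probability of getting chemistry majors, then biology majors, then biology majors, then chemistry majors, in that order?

Chain rule:
P = 8/20 × 5/19 × 4/18 × 7/17 = 1120/116280 = 28/2907.

28/2907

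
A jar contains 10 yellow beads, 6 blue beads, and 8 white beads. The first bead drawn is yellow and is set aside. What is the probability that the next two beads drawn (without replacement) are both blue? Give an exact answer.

With the first bead removed, 6 blue remain out of 23.
P = 6/23 × 5/22 = 30/506 = 15/253.

15/253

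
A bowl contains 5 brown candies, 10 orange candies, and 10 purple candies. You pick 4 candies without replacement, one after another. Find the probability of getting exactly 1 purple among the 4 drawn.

91/253

One ordering (purple drawn first) has probability 10/25 × 15/24 × 14/23 × 13/22 = 27300/303600 = 91/1012.
There are C(4,1) = 4 such orderings, each equally likely, so P = 4 × 91/1012 = 91/253.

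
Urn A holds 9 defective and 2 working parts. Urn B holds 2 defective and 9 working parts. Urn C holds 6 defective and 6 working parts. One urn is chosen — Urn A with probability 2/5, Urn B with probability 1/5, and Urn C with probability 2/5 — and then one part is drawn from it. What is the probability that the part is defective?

31/55

From Urn A: P(defective) = 9/11.
From Urn B: P(defective) = 2/11.
From Urn C: P(defective) = 6/12.
Total probability = (2/5)(9/11) + (1/5)(2/11) + (2/5)(6/12) = 31/55.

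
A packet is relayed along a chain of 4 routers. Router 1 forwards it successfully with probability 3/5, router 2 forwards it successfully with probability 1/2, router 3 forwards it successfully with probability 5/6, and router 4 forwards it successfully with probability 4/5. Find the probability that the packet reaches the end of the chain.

Each stage is reached only if all earlier stages succeed, so
P = 3/5 × 1/2 × 5/6 × 4/5 = 60/300 = 1/5.

1/5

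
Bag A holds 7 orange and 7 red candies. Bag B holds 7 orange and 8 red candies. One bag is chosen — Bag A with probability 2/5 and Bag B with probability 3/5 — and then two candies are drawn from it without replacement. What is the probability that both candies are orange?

From Bag A: P(both orange) = (7/14)(6/13) = 3/13.
From Bag B: P(both orange) = (7/15)(6/14) = 1/5.
Total probability = (2/5)(3/13) + (3/5)(1/5) = 69/325.

69/325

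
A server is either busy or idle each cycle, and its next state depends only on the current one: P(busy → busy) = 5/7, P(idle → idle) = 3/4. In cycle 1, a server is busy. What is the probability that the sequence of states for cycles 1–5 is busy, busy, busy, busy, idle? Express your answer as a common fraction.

Cycle 1 is given. For each transition, use the conditional probability from the current state:
P(busy | busy) = 5/7; P(busy | busy) = 5/7; P(busy | busy) = 5/7; P(idle | busy) = 2/7.
P = 5/7 × 5/7 × 5/7 × 2/7 = 250/2401.

250/2401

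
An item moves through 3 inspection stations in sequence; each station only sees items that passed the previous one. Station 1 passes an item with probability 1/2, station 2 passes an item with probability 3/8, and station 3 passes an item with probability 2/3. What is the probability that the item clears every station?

Each stage is reached only if all earlier stages succeed, so
P = 1/2 × 3/8 × 2/3 = 6/48 = 1/8.

1/8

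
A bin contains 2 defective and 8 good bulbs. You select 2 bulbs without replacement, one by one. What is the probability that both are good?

28/45

P(every draw is good) = 8/10 × 7/9 = 56/90 = 28/45.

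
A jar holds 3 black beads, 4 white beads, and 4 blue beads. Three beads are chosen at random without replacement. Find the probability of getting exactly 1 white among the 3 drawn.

One ordering (white drawn first) has probability 4/11 × 7/10 × 6/9 = 168/990 = 28/165.
There are C(3,1) = 3 such orderings, each equally likely, so P = 3 × 28/165 = 28/55.

28/55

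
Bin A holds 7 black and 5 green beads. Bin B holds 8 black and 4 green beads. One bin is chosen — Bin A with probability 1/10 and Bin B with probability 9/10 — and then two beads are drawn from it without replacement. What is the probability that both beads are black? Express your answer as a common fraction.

91/220

From Bin A: P(both black) = (7/12)(6/11) = 7/22.
From Bin B: P(both black) = (8/12)(7/11) = 14/33.
Total probability = (1/10)(7/22) + (9/10)(14/33) = 91/220.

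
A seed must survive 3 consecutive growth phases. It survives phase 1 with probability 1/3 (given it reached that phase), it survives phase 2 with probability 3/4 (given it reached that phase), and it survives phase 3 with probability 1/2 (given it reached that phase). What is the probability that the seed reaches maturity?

The events are sequential, so multiply the conditional probabilities:
P = 1/3 × 3/4 × 1/2 = 3/24 = 1/8.

1/8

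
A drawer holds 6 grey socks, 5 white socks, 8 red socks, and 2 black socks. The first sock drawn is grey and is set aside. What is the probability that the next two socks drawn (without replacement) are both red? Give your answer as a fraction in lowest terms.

14/95

With the first sock removed, 8 red remain out of 20.
P = 8/20 × 7/19 = 56/380 = 14/95.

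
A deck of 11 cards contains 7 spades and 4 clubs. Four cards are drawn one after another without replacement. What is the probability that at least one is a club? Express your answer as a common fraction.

P(no clubs) = 7/11 × 6/10 × 5/9 × 4/8 = 840/7920 = 7/66.
P(at least one) = 1 − 7/66 = 59/66.

59/66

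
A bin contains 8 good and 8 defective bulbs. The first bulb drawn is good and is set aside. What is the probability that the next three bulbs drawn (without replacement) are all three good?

1/13

With the first bulb removed, 7 good remain out of 15.
P = 7/15 × 6/14 × 5/13 = 210/2730 = 1/13.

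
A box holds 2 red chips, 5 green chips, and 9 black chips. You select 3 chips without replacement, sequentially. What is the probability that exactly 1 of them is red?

One ordering (red drawn first) has probability 2/16 × 14/15 × 13/14 = 364/3360 = 13/120.
There are C(3,1) = 3 such orderings, each equally likely, so P = 3 × 13/120 = 13/40.

13/40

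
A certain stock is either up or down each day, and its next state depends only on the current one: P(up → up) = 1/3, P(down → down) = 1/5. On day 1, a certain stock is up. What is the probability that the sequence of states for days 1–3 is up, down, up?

Day 1 is given. For each transition, use the conditional probability from the current state:
P(down | up) = 2/3; P(up | down) = 4/5.
P = 2/3 × 4/5 = 8/15.

8/15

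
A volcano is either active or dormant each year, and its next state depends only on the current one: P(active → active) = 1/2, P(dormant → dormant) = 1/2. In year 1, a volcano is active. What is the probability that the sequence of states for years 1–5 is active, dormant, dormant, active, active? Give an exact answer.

1/16

Year 1 is given. For each transition, use the conditional probability from the current state:
P(dormant | active) = 1/2; P(dormant | dormant) = 1/2; P(active | dormant) = 1/2; P(active | active) = 1/2.
P = 1/2 × 1/2 × 1/2 × 1/2 = 1/16.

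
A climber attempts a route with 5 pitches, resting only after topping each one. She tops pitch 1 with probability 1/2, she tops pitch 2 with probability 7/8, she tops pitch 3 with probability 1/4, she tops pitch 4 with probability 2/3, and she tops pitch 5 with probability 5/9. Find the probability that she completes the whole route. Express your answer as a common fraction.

Each stage is reached only if all earlier stages succeed, so
P = 1/2 × 7/8 × 1/4 × 2/3 × 5/9 = 70/1728 = 35/864.

35/864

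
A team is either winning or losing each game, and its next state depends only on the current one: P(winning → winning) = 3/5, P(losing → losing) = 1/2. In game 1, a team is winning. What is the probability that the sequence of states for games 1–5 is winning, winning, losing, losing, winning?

3/50

Game 1 is given. For each transition, use the conditional probability from the current state:
P(winning | winning) = 3/5; P(losing | winning) = 2/5; P(losing | losing) = 1/2; P(winning | losing) = 1/2.
P = 3/5 × 2/5 × 1/2 × 1/2 = 6/100 = 3/50.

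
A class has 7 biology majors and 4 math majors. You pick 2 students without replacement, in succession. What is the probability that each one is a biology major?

P(all biology majors) = 7/11 × 6/10 = 42/110 = 21/55.

21/55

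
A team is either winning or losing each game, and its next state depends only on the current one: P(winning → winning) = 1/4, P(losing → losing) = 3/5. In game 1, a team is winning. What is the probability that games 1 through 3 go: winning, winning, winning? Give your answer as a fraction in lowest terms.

Game 1 is given. For each transition, use the conditional probability from the current state:
P(winning | winning) = 1/4; P(winning | winning) = 1/4.
P = 1/4 × 1/4 = 1/16.

1/16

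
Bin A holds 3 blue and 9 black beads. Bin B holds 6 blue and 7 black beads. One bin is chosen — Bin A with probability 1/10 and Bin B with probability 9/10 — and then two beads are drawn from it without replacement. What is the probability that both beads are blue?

From Bin A: P(both blue) = (3/12)(2/11) = 1/22.
From Bin B: P(both blue) = (6/13)(5/12) = 5/26.
Total probability = (1/10)(1/22) + (9/10)(5/26) = 127/715.

127/715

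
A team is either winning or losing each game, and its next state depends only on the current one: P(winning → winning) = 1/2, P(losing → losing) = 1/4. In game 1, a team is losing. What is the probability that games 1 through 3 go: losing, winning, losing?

Game 1 is given. For each transition, use the conditional probability from the current state:
P(winning | losing) = 3/4; P(losing | winning) = 1/2.
P = 3/4 × 1/2 = 3/8.

3/8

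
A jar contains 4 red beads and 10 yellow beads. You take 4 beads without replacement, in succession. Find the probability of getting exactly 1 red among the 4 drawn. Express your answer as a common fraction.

480/1001

One ordering (red drawn first) has probability 4/14 × 10/13 × 9/12 × 8/11 = 2880/24024 = 120/1001.
There are C(4,1) = 4 such orderings, each equally likely, so P = 4 × 120/1001 = 480/1001.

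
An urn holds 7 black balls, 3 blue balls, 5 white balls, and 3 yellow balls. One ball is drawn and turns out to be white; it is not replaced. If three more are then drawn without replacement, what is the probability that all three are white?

1/170

After the first draw, 4 of the remaining 17 balls are white.
P = 4/17 × 3/16 × 2/15 = 24/4080 = 1/170.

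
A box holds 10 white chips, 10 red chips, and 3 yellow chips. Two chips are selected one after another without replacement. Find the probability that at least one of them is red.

P(no red) = 13/23 × 12/22 = 156/506 = 78/253.
P(at least one) = 1 − 78/253 = 175/253.

175/253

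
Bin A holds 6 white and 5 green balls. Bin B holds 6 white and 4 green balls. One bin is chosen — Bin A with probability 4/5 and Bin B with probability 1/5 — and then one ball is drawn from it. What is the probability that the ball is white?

153/275

From Bin A: P(white) = 6/11.
From Bin B: P(white) = 6/10.
Total probability = (4/5)(6/11) + (1/5)(6/10) = 153/275.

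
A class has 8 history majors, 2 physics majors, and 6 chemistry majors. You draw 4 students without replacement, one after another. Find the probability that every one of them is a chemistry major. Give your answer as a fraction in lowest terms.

P(all chemistry majors) = 6/16 × 5/15 × 4/14 × 3/13 = 360/43680 = 3/364.

3/364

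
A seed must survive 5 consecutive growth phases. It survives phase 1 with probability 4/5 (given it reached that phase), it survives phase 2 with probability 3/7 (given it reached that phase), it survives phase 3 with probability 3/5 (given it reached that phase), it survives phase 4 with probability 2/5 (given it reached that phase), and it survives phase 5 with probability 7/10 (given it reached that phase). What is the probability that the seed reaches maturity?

Multiplying along the chain,
P = 4/5 × 3/7 × 3/5 × 2/5 × 7/10 = 504/8750 = 36/625.

36/625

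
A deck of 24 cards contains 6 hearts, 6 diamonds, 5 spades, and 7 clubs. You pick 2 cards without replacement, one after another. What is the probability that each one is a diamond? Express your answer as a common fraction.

5/92

P(all diamonds) = 6/24 × 5/23 = 30/552 = 5/92.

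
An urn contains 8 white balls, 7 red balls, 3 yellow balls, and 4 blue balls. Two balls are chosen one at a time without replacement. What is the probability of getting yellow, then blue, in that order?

2/77

Chain rule:
P = 3/22 × 4/21 = 12/462 = 2/77.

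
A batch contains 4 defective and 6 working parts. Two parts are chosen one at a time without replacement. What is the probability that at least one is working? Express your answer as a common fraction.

P(no working) = 4/10 × 3/9 = 12/90 = 2/15.
P(at least one) = 1 − 2/15 = 13/15.

13/15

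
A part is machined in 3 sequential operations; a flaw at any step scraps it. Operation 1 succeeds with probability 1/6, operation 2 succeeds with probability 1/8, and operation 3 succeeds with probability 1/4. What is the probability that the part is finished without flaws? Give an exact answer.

1/192

Each stage is reached only if all earlier stages succeed, so
P = 1/6 × 1/8 × 1/4 = 1/192.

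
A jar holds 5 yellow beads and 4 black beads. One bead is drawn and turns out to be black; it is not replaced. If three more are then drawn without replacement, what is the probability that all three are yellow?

With the first bead removed, 5 yellow remain out of 8.
P = 5/8 × 4/7 × 3/6 = 60/336 = 5/28.

5/28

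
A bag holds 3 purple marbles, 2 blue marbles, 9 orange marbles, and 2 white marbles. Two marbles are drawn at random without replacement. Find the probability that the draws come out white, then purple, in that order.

Each draw changes the counts, so multiply the conditional probabilities along the sequence:
P = 2/16 × 3/15 = 6/240 = 1/40.

1/40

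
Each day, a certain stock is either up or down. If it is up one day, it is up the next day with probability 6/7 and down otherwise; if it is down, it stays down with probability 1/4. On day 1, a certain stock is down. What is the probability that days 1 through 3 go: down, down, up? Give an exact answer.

3/16

Day 1 is given. For each transition, use the conditional probability from the current state:
P(down | down) = 1/4; P(up | down) = 3/4.
P = 1/4 × 3/4 = 3/16.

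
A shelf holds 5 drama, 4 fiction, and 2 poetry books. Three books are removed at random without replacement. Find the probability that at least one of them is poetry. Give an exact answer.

P(no poetry) = 9/11 × 8/10 × 7/9 = 504/990 = 28/55.
P(at least one) = 1 − 28/55 = 27/55.

27/55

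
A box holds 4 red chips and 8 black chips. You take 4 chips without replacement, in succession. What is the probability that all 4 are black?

14/99

P(all black) = 8/12 × 7/11 × 6/10 × 5/9 = 1680/11880 = 14/99.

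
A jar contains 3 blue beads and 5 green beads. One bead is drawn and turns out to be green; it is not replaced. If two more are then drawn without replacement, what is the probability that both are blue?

After the first draw, 3 of the remaining 7 beads are blue.
P = 3/7 × 2/6 = 6/42 = 1/7.

1/7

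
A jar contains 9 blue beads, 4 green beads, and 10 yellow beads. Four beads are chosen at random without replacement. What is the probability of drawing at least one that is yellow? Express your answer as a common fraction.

P(no yellow) = 13/23 × 12/22 × 11/21 × 10/20 = 17160/212520 = 13/161.
P(at least one) = 1 − 13/161 = 148/161.

148/161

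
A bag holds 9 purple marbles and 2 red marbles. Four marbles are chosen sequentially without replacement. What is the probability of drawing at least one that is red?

34/55

P(no red) = 9/11 × 8/10 × 7/9 × 6/8 = 3024/7920 = 21/55.
P(at least one) = 1 − 21/55 = 34/55.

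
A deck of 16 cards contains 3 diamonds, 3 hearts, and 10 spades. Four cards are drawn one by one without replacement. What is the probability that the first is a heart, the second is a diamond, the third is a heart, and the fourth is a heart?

Each draw changes the counts, so multiply the conditional probabilities along the sequence:
P = 3/16 × 3/15 × 2/14 × 1/13 = 18/43680 = 3/7280.

3/7280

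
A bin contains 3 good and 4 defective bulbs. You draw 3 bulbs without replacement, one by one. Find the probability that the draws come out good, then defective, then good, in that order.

4/35

Chain rule:
P = 3/7 × 4/6 × 2/5 = 24/210 = 4/35.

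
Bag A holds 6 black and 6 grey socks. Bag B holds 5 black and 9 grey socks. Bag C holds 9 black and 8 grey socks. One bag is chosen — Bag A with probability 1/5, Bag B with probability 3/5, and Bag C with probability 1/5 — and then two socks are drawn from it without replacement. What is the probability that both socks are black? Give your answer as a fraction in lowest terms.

From Bag A: P(both black) = (6/12)(5/11) = 5/22.
From Bag B: P(both black) = (5/14)(4/13) = 10/91.
From Bag C: P(both black) = (9/17)(8/16) = 9/34.
Total probability = (1/5)(5/22) + (3/5)(10/91) + (1/5)(9/34) = 13982/85085.

13982/85085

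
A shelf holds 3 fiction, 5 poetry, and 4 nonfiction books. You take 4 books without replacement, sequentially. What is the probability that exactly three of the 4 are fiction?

One ordering (fiction drawn first) has probability 3/12 × 2/11 × 1/10 × 9/9 = 54/11880 = 1/220.
There are C(4,3) = 4 such orderings, each equally likely, so P = 4 × 1/220 = 1/55.

1/55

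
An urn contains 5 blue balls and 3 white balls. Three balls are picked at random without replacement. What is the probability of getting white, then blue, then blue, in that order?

Multiply the probability of each draw given the previous ones:
P = 3/8 × 5/7 × 4/6 = 60/336 = 5/28.

5/28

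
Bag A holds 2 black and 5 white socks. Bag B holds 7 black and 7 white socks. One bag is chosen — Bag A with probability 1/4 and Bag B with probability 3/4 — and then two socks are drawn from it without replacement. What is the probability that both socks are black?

From Bag A: P(both black) = (2/7)(1/6) = 1/21.
From Bag B: P(both black) = (7/14)(6/13) = 3/13.
Total probability = (1/4)(1/21) + (3/4)(3/13) = 101/546.

101/546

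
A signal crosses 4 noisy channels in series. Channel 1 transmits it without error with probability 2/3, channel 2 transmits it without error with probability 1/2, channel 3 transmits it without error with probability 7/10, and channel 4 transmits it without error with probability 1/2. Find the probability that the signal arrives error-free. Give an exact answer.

7/60

Each stage is reached only if all earlier stages succeed, so
P = 2/3 × 1/2 × 7/10 × 1/2 = 14/120 = 7/60.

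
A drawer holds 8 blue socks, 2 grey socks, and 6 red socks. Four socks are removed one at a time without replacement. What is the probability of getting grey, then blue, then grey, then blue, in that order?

1/390

Each draw changes the counts, so multiply the conditional probabilities along the sequence:
P = 2/16 × 8/15 × 1/14 × 7/13 = 112/43680 = 1/390.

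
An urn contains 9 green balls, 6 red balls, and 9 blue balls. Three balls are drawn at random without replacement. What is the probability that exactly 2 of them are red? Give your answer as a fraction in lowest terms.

One ordering (red drawn first) has probability 6/24 × 5/23 × 18/22 = 540/12144 = 45/1012.
There are C(3,2) = 3 such orderings, each equally likely, so P = 3 × 45/1012 = 135/1012.

135/1012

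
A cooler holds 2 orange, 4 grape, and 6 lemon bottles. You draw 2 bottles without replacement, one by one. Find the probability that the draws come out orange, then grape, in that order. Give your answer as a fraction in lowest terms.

Each draw changes the counts, so multiply the conditional probabilities along the sequence:
P = 2/12 × 4/11 = 8/132 = 2/33.

2/33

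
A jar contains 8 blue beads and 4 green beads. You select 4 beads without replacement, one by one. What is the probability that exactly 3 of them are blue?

One ordering (blue drawn first) has probability 8/12 × 7/11 × 6/10 × 4/9 = 1344/11880 = 56/495.
There are C(4,3) = 4 such orderings, each equally likely, so P = 4 × 56/495 = 224/495.

224/495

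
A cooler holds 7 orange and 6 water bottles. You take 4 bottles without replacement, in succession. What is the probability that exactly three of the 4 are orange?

One ordering (orange drawn first) has probability 7/13 × 6/12 × 5/11 × 6/10 = 1260/17160 = 21/286.
There are C(4,3) = 4 such orderings, each equally likely, so P = 4 × 21/286 = 42/143.

42/143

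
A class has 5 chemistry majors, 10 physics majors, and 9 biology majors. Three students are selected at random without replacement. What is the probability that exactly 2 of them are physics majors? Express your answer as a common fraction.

One ordering (physics majors drawn first) has probability 10/24 × 9/23 × 14/22 = 1260/12144 = 105/1012.
There are C(3,2) = 3 such orderings, each equally likely, so P = 3 × 105/1012 = 315/1012.

315/1012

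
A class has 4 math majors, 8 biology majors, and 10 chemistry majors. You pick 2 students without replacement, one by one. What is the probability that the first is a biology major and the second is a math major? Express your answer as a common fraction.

Each draw changes the counts, so multiply the conditional probabilities along the sequence:
P = 8/22 × 4/21 = 32/462 = 16/231.

16/231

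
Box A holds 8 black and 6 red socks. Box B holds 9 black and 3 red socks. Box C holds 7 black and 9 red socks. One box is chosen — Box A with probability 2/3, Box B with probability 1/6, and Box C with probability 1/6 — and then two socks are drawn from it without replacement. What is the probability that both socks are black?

From Box A: P(both black) = (8/14)(7/13) = 4/13.
From Box B: P(both black) = (9/12)(8/11) = 6/11.
From Box C: P(both black) = (7/16)(6/15) = 7/40.
Total probability = (2/3)(4/13) + (1/6)(6/11) + (1/6)(7/40) = 11161/34320.

11161/34320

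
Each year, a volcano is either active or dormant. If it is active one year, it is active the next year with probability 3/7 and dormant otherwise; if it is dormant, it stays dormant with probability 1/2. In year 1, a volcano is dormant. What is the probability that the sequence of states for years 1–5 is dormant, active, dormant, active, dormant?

4/49

Year 1 is given. For each transition, use the conditional probability from the current state:
P(active | dormant) = 1/2; P(dormant | active) = 4/7; P(active | dormant) = 1/2; P(dormant | active) = 4/7.
P = 1/2 × 4/7 × 1/2 × 4/7 = 16/196 = 4/49.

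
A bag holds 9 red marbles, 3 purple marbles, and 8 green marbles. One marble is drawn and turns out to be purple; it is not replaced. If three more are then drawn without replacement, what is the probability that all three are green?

After the first draw, 8 of the remaining 19 marbles are green.
P = 8/19 × 7/18 × 6/17 = 336/5814 = 56/969.

56/969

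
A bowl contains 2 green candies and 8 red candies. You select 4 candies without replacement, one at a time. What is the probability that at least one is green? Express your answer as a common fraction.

2/3

P(no green) = 8/10 × 7/9 × 6/8 × 5/7 = 1680/5040 = 1/3.
P(at least one) = 1 − 1/3 = 2/3.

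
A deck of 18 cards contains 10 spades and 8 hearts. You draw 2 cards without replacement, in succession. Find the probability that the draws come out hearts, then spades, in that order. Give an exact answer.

40/153

Each draw changes the counts, so multiply the conditional probabilities along the sequence:
P = 8/18 × 10/17 = 80/306 = 40/153.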